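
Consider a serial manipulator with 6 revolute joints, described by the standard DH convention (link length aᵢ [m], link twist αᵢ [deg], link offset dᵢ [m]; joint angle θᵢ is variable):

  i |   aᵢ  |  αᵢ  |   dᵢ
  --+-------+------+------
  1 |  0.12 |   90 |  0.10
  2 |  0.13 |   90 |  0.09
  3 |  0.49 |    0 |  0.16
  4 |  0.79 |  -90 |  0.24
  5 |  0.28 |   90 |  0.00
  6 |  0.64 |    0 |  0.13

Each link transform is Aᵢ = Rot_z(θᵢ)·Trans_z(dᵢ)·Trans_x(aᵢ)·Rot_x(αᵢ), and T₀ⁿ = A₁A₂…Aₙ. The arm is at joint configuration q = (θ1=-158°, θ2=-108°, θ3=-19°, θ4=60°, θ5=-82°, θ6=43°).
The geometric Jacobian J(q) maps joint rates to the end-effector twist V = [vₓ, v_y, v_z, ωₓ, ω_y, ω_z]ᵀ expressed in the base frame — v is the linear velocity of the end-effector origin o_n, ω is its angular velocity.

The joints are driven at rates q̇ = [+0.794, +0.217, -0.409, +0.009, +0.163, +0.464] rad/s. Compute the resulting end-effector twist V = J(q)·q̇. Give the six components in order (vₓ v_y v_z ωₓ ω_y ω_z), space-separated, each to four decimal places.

-1.1188 0.5375 -0.5466 -0.4402 -0.1363 1.1219

o_n = [0.8786, 1.1769, -0.3832]
J₁: ẑ×o_n = [-1.1769, 0.8786, 0.0000], ω = ẑ
J2: z=[-0.3746, 0.9272, 0.0000] o=[-0.1113, -0.0450, 0.1000] → [-0.4480, -0.1810, -1.3755, -0.3746, 0.9272, 0.0000]
J3: z=[0.8818, 0.3563, 0.3090] o=[-0.1077, 0.0535, -0.0236] → [-0.4752, 0.6218, 0.6391, 0.8818, 0.3563, 0.3090]
J4: z=[0.8818, 0.3563, 0.3090] o=[0.2259, 0.0163, -0.4148] → [-0.3474, 0.1738, 0.7908, 0.8818, 0.3563, 0.3090]
J5: z=[-0.4707, 0.6238, 0.6239] o=[0.4142, 0.6513, -0.9077] → [-0.0007, 0.5367, -0.5371, -0.4707, 0.6238, 0.6239]
J6: z=[0.1520, -0.6393, 0.7538] o=[0.6575, 0.7772, -0.8500] → [-0.5997, 0.0957, 0.2021, 0.1520, -0.6393, 0.7538]
V = J·q̇ = [-1.1188, 0.5375, -0.5466, -0.4402, -0.1363, 1.1219]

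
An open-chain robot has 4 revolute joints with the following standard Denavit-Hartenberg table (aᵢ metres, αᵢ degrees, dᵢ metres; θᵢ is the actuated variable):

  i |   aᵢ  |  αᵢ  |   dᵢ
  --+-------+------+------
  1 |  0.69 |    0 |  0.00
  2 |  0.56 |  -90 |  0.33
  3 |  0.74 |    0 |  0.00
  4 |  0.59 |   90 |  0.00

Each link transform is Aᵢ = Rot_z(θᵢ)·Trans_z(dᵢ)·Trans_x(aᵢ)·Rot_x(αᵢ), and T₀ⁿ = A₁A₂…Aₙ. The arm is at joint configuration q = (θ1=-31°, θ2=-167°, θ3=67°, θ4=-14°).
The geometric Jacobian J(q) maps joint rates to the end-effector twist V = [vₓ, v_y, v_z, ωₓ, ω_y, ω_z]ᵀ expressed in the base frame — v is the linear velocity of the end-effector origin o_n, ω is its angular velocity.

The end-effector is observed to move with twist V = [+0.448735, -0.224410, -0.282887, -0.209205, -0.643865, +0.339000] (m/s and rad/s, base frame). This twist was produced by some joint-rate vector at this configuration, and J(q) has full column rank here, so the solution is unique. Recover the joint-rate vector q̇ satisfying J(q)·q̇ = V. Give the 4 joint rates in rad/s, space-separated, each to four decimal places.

0.4960 -0.1570 0.1470 0.5300

o_n = [-0.5538, 0.0167, -0.8224]
J₁: ẑ×o_n = [-0.0167, -0.5538, 0.0000], ω = ẑ
J2: z=[0.0000, 0.0000, 1.0000] o=[0.5914, -0.3554, 0.0000] → [-0.3721, -1.1453, 0.0000, 0.0000, 0.0000, 1.0000]
J3: z=[-0.3090, -0.9511, 0.0000] o=[0.0589, -0.1823, 0.3300] → [1.0960, -0.3561, -0.6442, -0.3090, -0.9511, 0.0000]
J4: z=[-0.3090, -0.9511, 0.0000] o=[-0.2161, -0.0930, -0.3512] → [0.4481, -0.1456, -0.3551, -0.3090, -0.9511, 0.0000]
q̇ = J⁺·V = [0.4960, -0.1570, 0.1470, 0.5300]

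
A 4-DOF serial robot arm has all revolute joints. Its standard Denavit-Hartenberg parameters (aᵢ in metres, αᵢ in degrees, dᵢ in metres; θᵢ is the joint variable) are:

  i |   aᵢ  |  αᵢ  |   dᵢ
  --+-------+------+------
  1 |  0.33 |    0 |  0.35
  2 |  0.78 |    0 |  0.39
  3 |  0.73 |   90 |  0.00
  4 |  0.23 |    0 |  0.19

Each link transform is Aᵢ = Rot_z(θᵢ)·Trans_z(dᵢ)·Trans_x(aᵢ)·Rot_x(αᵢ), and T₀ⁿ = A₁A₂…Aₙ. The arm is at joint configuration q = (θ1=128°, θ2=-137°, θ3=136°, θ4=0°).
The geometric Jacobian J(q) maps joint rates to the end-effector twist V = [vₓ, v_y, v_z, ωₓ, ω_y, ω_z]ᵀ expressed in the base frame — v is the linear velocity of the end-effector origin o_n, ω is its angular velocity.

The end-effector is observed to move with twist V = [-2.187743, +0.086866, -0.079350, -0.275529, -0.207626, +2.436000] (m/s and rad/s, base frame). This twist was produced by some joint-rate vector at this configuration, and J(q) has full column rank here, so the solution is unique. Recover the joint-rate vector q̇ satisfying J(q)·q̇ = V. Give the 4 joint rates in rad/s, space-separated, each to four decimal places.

0.9640 0.7500 0.7220 -0.3450

o_n = [0.1412, 1.0191, 0.7400]
J₁: ẑ×o_n = [-1.0191, 0.1412, 0.0000], ω = ẑ
J2: z=[0.0000, 0.0000, 1.0000] o=[-0.2032, 0.2600, 0.3500] → [-0.7590, 0.3444, 0.0000, 0.0000, 0.0000, 1.0000]
J3: z=[0.0000, 0.0000, 1.0000] o=[0.5672, 0.1380, 0.7400] → [-0.8810, -0.4260, 0.0000, 0.0000, 0.0000, 1.0000]
J4: z=[0.7986, 0.6018, 0.0000] o=[0.1279, 0.7210, 0.7400] → [-0.0000, 0.0000, 0.2300, 0.7986, 0.6018, 0.0000]
q̇ = J⁺·V = [0.9640, 0.7500, 0.7220, -0.3450]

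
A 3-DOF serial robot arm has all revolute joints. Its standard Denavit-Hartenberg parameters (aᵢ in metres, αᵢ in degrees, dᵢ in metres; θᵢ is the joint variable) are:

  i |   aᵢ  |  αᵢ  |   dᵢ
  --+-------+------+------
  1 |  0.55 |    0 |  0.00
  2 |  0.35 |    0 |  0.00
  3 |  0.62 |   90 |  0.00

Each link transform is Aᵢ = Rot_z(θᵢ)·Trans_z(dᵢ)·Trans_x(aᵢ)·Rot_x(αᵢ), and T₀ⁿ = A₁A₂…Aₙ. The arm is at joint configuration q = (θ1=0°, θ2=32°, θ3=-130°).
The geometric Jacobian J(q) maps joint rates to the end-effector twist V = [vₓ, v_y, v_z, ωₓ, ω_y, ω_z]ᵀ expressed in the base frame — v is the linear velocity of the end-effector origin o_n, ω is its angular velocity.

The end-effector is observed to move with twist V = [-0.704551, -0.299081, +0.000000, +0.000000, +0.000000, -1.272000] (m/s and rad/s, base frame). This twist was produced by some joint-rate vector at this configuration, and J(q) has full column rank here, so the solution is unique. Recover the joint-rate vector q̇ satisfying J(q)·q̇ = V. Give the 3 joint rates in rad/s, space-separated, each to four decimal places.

o_n = [0.7605, -0.4285, 0.0000]
J₁: ẑ×o_n = [0.4285, 0.7605, -0.0000], ω = ẑ
J2: z=[0.0000, 0.0000, 1.0000] o=[0.5500, 0.0000, 0.0000] → [0.4285, 0.2105, -0.0000, 0.0000, 0.0000, 1.0000]
J3: z=[0.0000, 0.0000, 1.0000] o=[0.8468, 0.1855, 0.0000] → [0.6140, -0.0863, 0.0000, 0.0000, 0.0000, 1.0000]
q̇ = J⁺·V = [-0.5210, 0.1090, -0.8600]

-0.5210 0.1090 -0.8600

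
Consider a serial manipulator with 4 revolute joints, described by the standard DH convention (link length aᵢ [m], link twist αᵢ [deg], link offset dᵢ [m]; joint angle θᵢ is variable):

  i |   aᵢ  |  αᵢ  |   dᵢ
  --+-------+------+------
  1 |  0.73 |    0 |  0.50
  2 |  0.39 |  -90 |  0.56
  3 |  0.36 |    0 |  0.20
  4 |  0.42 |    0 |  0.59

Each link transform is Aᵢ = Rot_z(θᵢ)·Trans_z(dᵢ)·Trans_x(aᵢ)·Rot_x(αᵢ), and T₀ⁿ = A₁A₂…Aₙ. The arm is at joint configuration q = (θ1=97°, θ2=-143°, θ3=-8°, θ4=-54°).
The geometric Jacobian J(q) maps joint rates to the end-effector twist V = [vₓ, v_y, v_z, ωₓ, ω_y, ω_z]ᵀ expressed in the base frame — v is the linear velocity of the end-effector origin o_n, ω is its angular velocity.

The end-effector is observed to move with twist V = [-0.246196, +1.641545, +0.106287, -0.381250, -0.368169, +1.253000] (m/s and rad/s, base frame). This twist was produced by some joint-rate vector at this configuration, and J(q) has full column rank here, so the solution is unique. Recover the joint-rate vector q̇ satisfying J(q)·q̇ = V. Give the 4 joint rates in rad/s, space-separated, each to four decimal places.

0.3760 0.8770 -0.0050 -0.5250

o_n = [1.1348, 0.5945, 1.4809]
J₁: ẑ×o_n = [-0.5945, 1.1348, 0.0000], ω = ẑ
J2: z=[0.0000, 0.0000, 1.0000] o=[-0.0890, 0.7246, 0.5000] → [0.1300, 1.2238, -0.0000, 0.0000, 0.0000, 1.0000]
J3: z=[0.7193, 0.6947, 0.0000] o=[0.1820, 0.4440, 1.0600] → [0.2924, -0.3028, -0.5537, 0.7193, 0.6947, 0.0000]
J4: z=[0.7193, 0.6947, 0.0000] o=[0.5735, 0.3265, 1.1101] → [0.2576, -0.2668, -0.1972, 0.7193, 0.6947, 0.0000]
q̇ = J⁺·V = [0.3760, 0.8770, -0.0050, -0.5250]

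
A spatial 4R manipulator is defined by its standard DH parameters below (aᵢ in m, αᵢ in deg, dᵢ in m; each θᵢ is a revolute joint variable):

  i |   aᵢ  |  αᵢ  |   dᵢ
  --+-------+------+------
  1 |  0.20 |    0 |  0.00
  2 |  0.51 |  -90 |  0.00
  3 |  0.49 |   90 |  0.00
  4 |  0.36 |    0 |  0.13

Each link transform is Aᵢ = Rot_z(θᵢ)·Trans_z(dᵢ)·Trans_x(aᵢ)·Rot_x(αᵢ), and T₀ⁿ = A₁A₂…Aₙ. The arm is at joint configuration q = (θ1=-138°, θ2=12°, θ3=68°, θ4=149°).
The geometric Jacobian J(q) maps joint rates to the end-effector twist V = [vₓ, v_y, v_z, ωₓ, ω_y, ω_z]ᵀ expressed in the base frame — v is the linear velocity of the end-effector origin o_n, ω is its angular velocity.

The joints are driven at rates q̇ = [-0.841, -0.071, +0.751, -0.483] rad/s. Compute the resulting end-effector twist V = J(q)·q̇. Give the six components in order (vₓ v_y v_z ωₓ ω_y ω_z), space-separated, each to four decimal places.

o_n = [-0.4092, -0.8079, -0.1195]
J₁: ẑ×o_n = [0.8079, -0.4092, 0.0000], ω = ẑ
J2: z=[0.0000, 0.0000, 1.0000] o=[-0.1486, -0.1338, 0.0000] → [0.6741, -0.2606, 0.0000, 0.0000, 0.0000, 1.0000]
J3: z=[0.8090, -0.5878, 0.0000] o=[-0.4484, -0.5464, 0.0000] → [0.0702, 0.0967, -0.1885, 0.8090, -0.5878, 0.0000]
J4: z=[-0.5450, -0.7501, 0.3746] o=[-0.5563, -0.6949, -0.4543] → [-0.2088, 0.2376, 0.1719, -0.5450, -0.7501, 0.3746]
V = J·q̇ = [-0.5737, 0.3205, -0.2246, 0.8708, -0.0791, -1.0929]

-0.5737 0.3205 -0.2246 0.8708 -0.0791 -1.0929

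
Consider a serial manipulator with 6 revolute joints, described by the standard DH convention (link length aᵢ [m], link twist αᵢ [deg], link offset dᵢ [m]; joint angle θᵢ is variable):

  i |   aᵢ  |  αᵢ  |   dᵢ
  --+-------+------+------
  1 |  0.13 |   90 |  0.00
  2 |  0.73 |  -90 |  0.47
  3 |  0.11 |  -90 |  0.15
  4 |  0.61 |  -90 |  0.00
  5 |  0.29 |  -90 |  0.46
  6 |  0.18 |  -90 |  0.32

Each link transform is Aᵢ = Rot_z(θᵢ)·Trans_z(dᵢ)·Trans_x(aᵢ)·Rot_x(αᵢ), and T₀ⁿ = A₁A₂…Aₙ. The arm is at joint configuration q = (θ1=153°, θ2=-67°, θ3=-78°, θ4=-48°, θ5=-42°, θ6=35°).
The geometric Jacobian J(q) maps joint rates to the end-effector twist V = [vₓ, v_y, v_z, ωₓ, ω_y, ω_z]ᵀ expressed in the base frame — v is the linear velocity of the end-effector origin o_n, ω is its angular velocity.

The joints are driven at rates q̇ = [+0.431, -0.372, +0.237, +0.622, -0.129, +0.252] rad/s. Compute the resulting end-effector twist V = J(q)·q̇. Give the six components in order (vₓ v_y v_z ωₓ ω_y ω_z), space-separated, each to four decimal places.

o_n = [-0.3829, 1.9658, -0.6413]
J₁: ẑ×o_n = [-1.9658, -0.3829, 0.0000], ω = ẑ
J2: z=[0.4540, 0.8910, 0.0000] o=[-0.1158, 0.0590, 0.0000] → [-0.5714, 0.2912, 1.1036, 0.4540, 0.8910, 0.0000]
J3: z=[-0.8202, 0.4179, 0.3907] o=[-0.1566, 0.6073, -0.6720] → [-0.5180, -0.0633, -1.0196, -0.8202, 0.4179, 0.3907]
J4: z=[-0.4349, -0.0117, -0.9004] o=[-0.2387, 0.7699, -0.6344] → [1.0768, 0.1268, -0.5218, -0.4349, -0.0117, -0.9004]
J5: z=[0.8250, 0.3955, -0.4037] o=[-0.4588, 1.3301, -0.5354] → [0.2147, 0.0568, 0.4944, 0.8250, 0.3955, -0.4037]
J6: z=[0.0818, 0.6233, 0.7777] o=[-0.2415, 1.7077, -0.8608] → [-0.0639, -0.1280, 0.1093, 0.0818, 0.6233, 0.7777]
V = J·q̇ = [-0.1315, -0.2490, -1.0130, -0.7196, -0.1337, 0.2116]

-0.1315 -0.2490 -1.0130 -0.7196 -0.1337 0.2116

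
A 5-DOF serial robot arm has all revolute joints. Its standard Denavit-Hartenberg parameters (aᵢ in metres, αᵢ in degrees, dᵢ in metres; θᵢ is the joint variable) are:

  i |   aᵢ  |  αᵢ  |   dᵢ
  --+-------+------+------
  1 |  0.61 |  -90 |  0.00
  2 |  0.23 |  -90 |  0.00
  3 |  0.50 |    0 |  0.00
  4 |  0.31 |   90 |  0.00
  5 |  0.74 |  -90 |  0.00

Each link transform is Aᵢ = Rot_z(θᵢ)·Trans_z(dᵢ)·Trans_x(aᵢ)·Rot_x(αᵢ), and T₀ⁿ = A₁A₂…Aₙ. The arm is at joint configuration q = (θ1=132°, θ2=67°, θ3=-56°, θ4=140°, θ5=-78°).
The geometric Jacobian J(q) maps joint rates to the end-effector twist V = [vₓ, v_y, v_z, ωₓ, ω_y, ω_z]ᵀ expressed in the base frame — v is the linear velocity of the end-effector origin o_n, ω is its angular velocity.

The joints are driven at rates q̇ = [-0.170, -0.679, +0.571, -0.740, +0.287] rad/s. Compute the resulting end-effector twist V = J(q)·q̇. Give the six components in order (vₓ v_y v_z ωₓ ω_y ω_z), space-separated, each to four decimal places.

o_n = [-0.9651, 1.1418, -0.2309]
J₁: ẑ×o_n = [-1.1418, -0.9651, 0.0000], ω = ẑ
J2: z=[-0.7431, -0.6691, 0.0000] o=[-0.4082, 0.4533, 0.0000] → [0.1545, -0.1716, -0.8843, -0.7431, -0.6691, 0.0000]
J3: z=[0.6159, -0.6841, -0.3907] o=[-0.4683, 0.5201, -0.2117] → [0.2560, 0.2059, 0.0431, 0.6159, -0.6841, -0.3907]
J4: z=[0.6159, -0.6841, -0.3907] o=[-0.8495, 0.3239, -0.4691] → [0.1566, -0.1015, 0.4246, 0.6159, -0.6841, -0.3907]
J5: z=[-0.3377, 0.2188, -0.9155] o=[-0.6288, 0.5396, -0.4989] → [0.6099, 0.3984, -0.1298, -0.3377, 0.2188, -0.9155]
V = J·q̇ = [0.2945, 0.5876, 0.2736, 0.3036, 0.6328, -0.3667]

0.2945 0.5876 0.2736 0.3036 0.6328 -0.3667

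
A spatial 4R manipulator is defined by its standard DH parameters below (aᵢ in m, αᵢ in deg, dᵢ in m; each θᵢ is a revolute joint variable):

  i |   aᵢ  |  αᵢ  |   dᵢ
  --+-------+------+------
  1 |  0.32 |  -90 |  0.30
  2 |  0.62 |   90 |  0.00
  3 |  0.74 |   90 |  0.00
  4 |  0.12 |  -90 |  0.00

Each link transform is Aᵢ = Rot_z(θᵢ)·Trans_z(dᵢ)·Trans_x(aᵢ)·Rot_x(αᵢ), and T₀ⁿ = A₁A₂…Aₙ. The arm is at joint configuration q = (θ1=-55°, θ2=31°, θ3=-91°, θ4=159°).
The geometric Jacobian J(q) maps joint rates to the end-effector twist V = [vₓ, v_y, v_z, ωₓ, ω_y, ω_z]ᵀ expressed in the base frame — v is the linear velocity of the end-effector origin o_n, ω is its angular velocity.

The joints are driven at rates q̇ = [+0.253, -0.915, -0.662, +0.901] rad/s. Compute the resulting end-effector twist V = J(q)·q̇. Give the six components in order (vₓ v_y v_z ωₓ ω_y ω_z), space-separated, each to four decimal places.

o_n = [-0.0186, -1.0680, 0.0232]
J₁: ẑ×o_n = [1.0680, -0.0186, 0.0000], ω = ẑ
J2: z=[0.8192, 0.5736, 0.0000] o=[0.1835, -0.2621, 0.3000] → [-0.1588, 0.2268, -0.5442, 0.8192, 0.5736, 0.0000]
J3: z=[0.2954, -0.4219, 0.8572] o=[0.4884, -0.6975, -0.0193] → [0.2997, -0.4471, -0.3234, 0.2954, -0.4219, 0.8572]
J4: z=[-0.4773, 0.7121, 0.5150] o=[-0.1241, -1.1128, -0.0127] → [0.0025, 0.0714, -0.0964, -0.4773, 0.7121, 0.5150]
V = J·q̇ = [0.2193, 0.1481, 0.6251, -1.3751, 0.3960, 0.1495]

0.2193 0.1481 0.6251 -1.3751 0.3960 0.1495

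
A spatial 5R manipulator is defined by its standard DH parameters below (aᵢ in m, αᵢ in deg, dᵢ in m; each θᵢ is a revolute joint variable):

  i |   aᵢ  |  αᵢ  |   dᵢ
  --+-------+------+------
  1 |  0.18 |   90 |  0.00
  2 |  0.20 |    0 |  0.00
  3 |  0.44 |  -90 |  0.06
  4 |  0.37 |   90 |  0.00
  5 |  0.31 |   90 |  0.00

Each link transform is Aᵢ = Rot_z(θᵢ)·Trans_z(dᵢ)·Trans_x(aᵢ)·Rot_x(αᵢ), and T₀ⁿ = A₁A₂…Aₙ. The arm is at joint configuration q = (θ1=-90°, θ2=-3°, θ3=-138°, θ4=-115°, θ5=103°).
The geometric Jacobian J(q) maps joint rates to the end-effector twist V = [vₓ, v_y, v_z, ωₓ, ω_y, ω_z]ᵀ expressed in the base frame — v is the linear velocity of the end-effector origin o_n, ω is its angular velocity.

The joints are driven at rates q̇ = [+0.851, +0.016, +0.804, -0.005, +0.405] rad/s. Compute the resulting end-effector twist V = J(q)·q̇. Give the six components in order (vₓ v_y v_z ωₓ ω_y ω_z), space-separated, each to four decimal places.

0.3893 -0.5800 -0.0502 -0.6488 -0.2821 1.0859

o_n = [-0.3321, -0.3265, -0.4422]
J₁: ẑ×o_n = [0.3265, -0.3321, 0.0000], ω = ẑ
J2: z=[-1.0000, -0.0000, 0.0000] o=[0.0000, -0.1800, 0.0000] → [0.0000, -0.4422, 0.1465, -1.0000, -0.0000, 0.0000]
J3: z=[-1.0000, -0.0000, 0.0000] o=[0.0000, -0.3797, -0.0105] → [0.0000, -0.4318, -0.0532, -1.0000, -0.0000, 0.0000]
J4: z=[-0.0000, -0.6293, -0.7771] o=[-0.0600, -0.0378, -0.2874] → [-0.1269, 0.2115, -0.1713, -0.0000, -0.6293, -0.7771]
J5: z=[0.4226, -0.7043, 0.5704] o=[-0.3953, -0.1593, -0.1890] → [0.2738, 0.1431, -0.0261, 0.4226, -0.7043, 0.5704]
V = J·q̇ = [0.3893, -0.5800, -0.0502, -0.6488, -0.2821, 1.0859]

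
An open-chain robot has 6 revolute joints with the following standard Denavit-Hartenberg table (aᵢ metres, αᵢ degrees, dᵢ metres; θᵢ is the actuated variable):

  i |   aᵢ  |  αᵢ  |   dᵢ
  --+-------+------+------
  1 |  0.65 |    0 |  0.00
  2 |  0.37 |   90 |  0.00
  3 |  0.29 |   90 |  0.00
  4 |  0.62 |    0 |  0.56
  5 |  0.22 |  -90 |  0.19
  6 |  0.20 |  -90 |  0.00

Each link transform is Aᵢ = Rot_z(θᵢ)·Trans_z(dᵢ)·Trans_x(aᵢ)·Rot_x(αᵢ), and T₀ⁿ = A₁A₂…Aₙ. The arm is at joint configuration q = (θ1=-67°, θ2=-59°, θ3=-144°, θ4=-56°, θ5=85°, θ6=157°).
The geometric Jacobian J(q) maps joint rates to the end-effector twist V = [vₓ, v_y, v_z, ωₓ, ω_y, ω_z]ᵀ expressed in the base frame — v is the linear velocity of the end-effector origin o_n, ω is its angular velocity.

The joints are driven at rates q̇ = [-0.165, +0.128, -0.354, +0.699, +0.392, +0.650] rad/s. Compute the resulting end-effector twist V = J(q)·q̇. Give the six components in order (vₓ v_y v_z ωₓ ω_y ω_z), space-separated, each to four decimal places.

-0.1458 0.2864 0.2540 0.0535 0.4386 1.0309

o_n = [0.9881, -0.4328, 0.1508]
J₁: ẑ×o_n = [0.4328, 0.9881, -0.0000], ω = ẑ
J2: z=[0.0000, 0.0000, 1.0000] o=[0.2540, -0.5983, 0.0000] → [-0.1655, 0.7341, 0.0000, 0.0000, 0.0000, 1.0000]
J3: z=[-0.8090, 0.5878, 0.0000] o=[0.0365, -0.8977, 0.0000] → [0.0887, 0.1220, -0.9354, -0.8090, 0.5878, 0.0000]
J4: z=[0.3455, 0.4755, 0.8090] o=[0.1744, -0.7079, -0.1705] → [-0.0697, 0.5473, -0.2919, 0.3455, 0.4755, 0.8090]
J5: z=[0.3455, 0.4755, 0.8090] o=[0.9486, -0.5168, 0.0788] → [-0.0337, 0.0071, 0.0102, 0.3455, 0.4755, 0.8090]
J6: z=[-0.9381, 0.1968, 0.2850] o=[1.0194, -0.2378, 0.1194] → [0.0618, 0.0205, 0.1891, -0.9381, 0.1968, 0.2850]
V = J·q̇ = [-0.1458, 0.2864, 0.2540, 0.0535, 0.4386, 1.0309]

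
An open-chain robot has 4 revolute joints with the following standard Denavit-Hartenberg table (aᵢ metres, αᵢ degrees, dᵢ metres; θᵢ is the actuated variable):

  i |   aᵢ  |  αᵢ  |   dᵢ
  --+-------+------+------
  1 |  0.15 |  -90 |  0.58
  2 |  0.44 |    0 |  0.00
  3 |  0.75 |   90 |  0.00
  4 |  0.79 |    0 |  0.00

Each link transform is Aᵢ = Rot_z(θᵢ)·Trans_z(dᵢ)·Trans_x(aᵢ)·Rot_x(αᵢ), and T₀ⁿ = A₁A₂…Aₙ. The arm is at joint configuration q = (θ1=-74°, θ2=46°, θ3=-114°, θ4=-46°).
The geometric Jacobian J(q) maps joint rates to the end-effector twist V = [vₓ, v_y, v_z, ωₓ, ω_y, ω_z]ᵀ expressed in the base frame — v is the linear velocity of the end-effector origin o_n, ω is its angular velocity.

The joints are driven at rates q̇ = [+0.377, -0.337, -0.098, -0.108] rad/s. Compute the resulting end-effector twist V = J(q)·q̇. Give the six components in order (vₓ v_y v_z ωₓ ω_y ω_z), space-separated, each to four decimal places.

0.2222 0.2987 0.2577 -0.3905 -0.2162 0.3365

o_n = [-0.2866, -1.0623, 1.4677]
J₁: ẑ×o_n = [1.0623, -0.2866, 0.0000], ω = ẑ
J2: z=[0.9613, 0.2756, 0.0000] o=[0.0413, -0.1442, 0.5800] → [0.2447, -0.8533, -0.7922, 0.9613, 0.2756, 0.0000]
J3: z=[0.9613, 0.2756, 0.0000] o=[0.1256, -0.4380, 0.2635] → [0.3319, -1.1576, -0.4865, 0.9613, 0.2756, 0.0000]
J4: z=[-0.2556, 0.8913, 0.3746] o=[0.2030, -0.7081, 0.9589] → [0.5862, -0.0534, 0.5269, -0.2556, 0.8913, 0.3746]
V = J·q̇ = [0.2222, 0.2987, 0.2577, -0.3905, -0.2162, 0.3365]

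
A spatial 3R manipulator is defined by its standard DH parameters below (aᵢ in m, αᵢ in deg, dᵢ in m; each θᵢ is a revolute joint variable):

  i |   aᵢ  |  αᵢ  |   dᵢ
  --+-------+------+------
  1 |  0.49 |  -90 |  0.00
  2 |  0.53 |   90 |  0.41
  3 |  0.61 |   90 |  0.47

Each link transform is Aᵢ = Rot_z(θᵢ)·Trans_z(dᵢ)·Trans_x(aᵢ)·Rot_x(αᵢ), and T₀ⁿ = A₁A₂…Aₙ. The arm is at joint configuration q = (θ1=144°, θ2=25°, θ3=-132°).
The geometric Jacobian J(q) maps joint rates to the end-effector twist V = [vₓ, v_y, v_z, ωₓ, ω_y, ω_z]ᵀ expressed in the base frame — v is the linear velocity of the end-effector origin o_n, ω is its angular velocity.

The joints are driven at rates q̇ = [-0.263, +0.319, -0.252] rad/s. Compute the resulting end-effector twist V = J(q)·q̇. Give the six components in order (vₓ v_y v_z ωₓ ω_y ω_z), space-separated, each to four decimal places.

0.0594 0.0895 -0.0503 -0.1013 -0.3207 -0.4914

o_n = [-0.6210, 0.5047, 0.3745]
J₁: ẑ×o_n = [-0.5047, -0.6210, 0.0000], ω = ẑ
J2: z=[-0.5878, -0.8090, 0.0000] o=[-0.3964, 0.2880, 0.0000] → [-0.3030, 0.2201, -0.3090, -0.5878, -0.8090, 0.0000]
J3: z=[-0.3419, 0.2484, 0.9063] o=[-1.0260, 0.2387, -0.2240] → [-0.0925, 0.5717, -0.1916, -0.3419, 0.2484, 0.9063]
V = J·q̇ = [0.0594, 0.0895, -0.0503, -0.1013, -0.3207, -0.4914]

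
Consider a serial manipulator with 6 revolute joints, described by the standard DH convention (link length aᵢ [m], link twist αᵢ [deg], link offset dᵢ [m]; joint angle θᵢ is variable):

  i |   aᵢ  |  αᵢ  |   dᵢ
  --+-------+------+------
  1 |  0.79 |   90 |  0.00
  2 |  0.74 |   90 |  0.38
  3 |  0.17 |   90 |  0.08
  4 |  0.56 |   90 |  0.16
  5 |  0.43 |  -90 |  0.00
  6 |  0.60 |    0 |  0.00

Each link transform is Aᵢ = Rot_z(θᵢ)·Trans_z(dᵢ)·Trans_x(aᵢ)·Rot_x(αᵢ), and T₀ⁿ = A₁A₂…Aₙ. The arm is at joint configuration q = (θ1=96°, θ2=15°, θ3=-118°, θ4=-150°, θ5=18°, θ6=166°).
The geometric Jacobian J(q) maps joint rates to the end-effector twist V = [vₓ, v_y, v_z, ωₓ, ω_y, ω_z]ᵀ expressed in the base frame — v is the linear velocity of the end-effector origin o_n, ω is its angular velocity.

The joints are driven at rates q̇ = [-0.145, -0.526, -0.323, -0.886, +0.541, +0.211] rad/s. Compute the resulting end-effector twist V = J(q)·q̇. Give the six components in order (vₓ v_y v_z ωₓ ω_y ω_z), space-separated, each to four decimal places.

o_n = [0.3875, 1.4444, 0.4246]
J₁: ẑ×o_n = [-1.4444, 0.3875, 0.0000], ω = ẑ
J2: z=[0.9945, 0.1045, 0.0000] o=[-0.0826, 0.7857, 0.0000] → [0.0444, -0.4223, 0.6059, 0.9945, 0.1045, 0.0000]
J3: z=[-0.0271, 0.2574, -0.9659] o=[0.2206, 1.5363, 0.1915] → [-0.0288, -0.1549, -0.0405, -0.0271, 0.2574, -0.9659]
J4: z=[0.5560, -0.7991, -0.2285] o=[0.0772, 1.4645, 0.0936] → [-0.2691, -0.2550, 0.2368, 0.5560, -0.7991, -0.2285]
J5: z=[0.3919, 0.4946, -0.7758] o=[0.5767, 1.5280, 0.3864] → [-0.0460, 0.1317, 0.0607, 0.3919, 0.4946, -0.7758]
J6: z=[0.3023, -0.8656, -0.3991] o=[0.9503, 1.5616, 0.5966] → [0.1020, 0.2766, -0.5226, 0.3023, -0.8656, -0.3991]
V = J·q̇ = [0.4305, 0.5715, -0.5928, -0.7312, 0.6548, -0.1344]

0.4305 0.5715 -0.5928 -0.7312 0.6548 -0.1344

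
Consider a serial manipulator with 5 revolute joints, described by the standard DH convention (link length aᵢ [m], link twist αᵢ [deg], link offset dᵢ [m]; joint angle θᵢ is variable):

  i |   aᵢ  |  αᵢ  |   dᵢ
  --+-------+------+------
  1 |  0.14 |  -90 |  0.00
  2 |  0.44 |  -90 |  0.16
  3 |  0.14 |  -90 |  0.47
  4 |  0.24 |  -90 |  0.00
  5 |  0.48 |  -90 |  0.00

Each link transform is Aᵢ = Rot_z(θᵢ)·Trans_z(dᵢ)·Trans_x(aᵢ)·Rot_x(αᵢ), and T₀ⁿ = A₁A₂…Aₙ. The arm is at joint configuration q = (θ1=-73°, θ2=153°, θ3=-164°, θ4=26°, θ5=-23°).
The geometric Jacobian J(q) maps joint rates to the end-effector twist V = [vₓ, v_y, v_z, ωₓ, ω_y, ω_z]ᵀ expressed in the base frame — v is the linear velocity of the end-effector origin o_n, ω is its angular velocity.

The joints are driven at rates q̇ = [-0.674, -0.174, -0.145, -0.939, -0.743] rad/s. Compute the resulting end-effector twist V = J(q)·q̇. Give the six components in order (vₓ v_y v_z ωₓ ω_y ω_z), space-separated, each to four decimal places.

0.1165 -0.1087 0.6419 -0.8641 -0.5489 0.0515

o_n = [0.6025, -0.0971, 0.2578]
J₁: ẑ×o_n = [0.0971, 0.6025, -0.0000], ω = ẑ
J2: z=[0.9563, 0.2924, 0.0000] o=[0.0409, -0.1339, 0.0000] → [0.0754, -0.2465, -0.1290, 0.9563, 0.2924, 0.0000]
J3: z=[-0.1327, 0.4342, 0.8910] o=[0.0793, 0.2878, -0.1998] → [0.5416, 0.5269, -0.1761, -0.1327, 0.4342, 0.8910]
J4: z=[0.8475, 0.5159, -0.1251] o=[0.0889, 0.3885, 0.2801] → [-0.0723, -0.0453, -0.6765, 0.8475, 0.5159, -0.1251]
J5: z=[-0.1060, -0.0665, -0.9921] o=[0.2137, 0.1835, 0.2805] → [-0.2769, -0.3881, 0.0556, -0.1060, -0.0665, -0.9921]
V = J·q̇ = [0.1165, -0.1087, 0.6419, -0.8641, -0.5489, 0.0515]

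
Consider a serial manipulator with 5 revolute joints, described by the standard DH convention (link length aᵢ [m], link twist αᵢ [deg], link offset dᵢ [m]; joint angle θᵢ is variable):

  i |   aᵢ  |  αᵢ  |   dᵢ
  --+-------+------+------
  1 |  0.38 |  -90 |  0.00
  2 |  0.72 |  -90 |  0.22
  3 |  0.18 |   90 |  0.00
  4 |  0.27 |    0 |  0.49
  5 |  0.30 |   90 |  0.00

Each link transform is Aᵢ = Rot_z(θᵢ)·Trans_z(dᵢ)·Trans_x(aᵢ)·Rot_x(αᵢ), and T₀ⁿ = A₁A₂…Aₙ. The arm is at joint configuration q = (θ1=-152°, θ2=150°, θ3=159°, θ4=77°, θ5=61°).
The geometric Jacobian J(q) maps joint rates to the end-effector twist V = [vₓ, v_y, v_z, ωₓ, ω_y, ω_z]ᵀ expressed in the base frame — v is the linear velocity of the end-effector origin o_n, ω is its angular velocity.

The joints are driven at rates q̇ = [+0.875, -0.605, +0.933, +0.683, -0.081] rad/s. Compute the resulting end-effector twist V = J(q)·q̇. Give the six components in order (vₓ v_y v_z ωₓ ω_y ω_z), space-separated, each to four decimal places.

o_n = [0.4269, 0.5031, -0.0378]
J₁: ẑ×o_n = [-0.5031, 0.4269, 0.0000], ω = ẑ
J2: z=[0.4695, -0.8829, 0.0000] o=[-0.3355, -0.1784, 0.0000] → [0.0334, 0.0178, 0.9931, 0.4695, -0.8829, 0.0000]
J3: z=[0.4415, 0.2347, 0.8660] o=[0.3183, -0.0799, -0.3600] → [-0.4293, -0.0482, 0.2319, 0.4415, 0.2347, 0.8660]
J4: z=[-0.1643, 0.9700, -0.1792] o=[0.1595, -0.0913, -0.2760] → [0.3375, -0.0088, -0.3570, -0.1643, 0.9700, -0.1792]
J5: z=[-0.1643, 0.9700, -0.1792] o=[0.1416, 0.4419, -0.1076] → [0.0787, -0.0397, -0.2868, -0.1643, 0.9700, -0.1792]
V = J·q̇ = [-0.6368, 0.3150, -0.6051, 0.0290, 1.3371, 1.5751]

-0.6368 0.3150 -0.6051 0.0290 1.3371 1.5751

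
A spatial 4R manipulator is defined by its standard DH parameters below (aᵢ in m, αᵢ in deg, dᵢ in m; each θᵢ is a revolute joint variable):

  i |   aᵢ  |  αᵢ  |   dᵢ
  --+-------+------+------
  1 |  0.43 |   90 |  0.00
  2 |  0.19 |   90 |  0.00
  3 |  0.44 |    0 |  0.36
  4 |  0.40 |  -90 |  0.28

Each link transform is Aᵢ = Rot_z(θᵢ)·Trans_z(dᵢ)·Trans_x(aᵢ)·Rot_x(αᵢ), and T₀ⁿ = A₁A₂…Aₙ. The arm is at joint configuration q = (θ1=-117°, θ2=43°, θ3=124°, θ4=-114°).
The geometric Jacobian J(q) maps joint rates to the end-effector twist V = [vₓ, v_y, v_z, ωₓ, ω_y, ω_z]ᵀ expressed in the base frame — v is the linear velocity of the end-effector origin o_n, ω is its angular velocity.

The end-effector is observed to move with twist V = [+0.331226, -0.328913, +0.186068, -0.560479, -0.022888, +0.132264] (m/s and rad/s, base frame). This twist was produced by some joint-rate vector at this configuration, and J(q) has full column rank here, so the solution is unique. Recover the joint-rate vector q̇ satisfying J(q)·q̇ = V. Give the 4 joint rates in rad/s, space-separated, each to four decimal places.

0.4270 0.4890 0.5190 -0.1160

o_n = [-0.8925, -0.7951, -0.2376]
J₁: ẑ×o_n = [0.7951, -0.8925, 0.0000], ω = ẑ
J2: z=[-0.8910, 0.4540, 0.0000] o=[-0.1952, -0.3831, 0.0000] → [-0.1079, -0.2117, 0.6836, -0.8910, 0.4540, 0.0000]
J3: z=[-0.3096, -0.6077, -0.7314] o=[-0.2583, -0.5069, 0.1296] → [0.0124, 0.3501, -0.2961, -0.3096, -0.6077, -0.7314]
J4: z=[-0.3096, -0.6077, -0.7314] o=[-0.6131, -0.3998, -0.3015] → [-0.3279, 0.2241, -0.0474, -0.3096, -0.6077, -0.7314]
q̇ = J⁺·V = [0.4270, 0.4890, 0.5190, -0.1160]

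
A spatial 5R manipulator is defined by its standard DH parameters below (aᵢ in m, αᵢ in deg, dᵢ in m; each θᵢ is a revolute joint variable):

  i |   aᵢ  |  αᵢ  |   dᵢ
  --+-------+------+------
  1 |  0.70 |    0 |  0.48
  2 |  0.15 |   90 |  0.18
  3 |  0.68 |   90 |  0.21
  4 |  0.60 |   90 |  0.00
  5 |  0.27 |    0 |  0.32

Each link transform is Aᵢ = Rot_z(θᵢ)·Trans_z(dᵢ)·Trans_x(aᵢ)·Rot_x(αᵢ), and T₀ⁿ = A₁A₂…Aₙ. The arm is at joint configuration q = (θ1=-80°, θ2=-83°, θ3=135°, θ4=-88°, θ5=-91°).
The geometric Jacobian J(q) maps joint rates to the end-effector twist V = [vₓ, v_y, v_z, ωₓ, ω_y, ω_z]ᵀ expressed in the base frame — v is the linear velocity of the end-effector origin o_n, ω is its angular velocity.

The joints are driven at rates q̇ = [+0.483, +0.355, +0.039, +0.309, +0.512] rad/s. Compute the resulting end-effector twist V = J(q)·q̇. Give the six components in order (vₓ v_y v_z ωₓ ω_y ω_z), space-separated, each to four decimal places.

o_n = [0.5341, -0.9774, 0.7385]
J₁: ẑ×o_n = [0.9774, 0.5341, -0.0000], ω = ẑ
J2: z=[0.0000, 0.0000, 1.0000] o=[0.1216, -0.6894, 0.4800] → [0.2881, 0.4125, -0.0000, 0.0000, 0.0000, 1.0000]
J3: z=[-0.2924, 0.9563, 0.0000] o=[-0.0219, -0.7332, 0.6600] → [0.0751, 0.0230, -0.4603, -0.2924, 0.9563, 0.0000]
J4: z=[-0.6762, -0.2067, 0.7071] o=[0.3765, -0.3918, 1.1408] → [0.4973, -0.1607, 0.4286, -0.6762, -0.2067, 0.7071]
J5: z=[-0.6656, -0.2400, -0.7067] o=[0.5660, -0.9609, 1.1556] → [0.0884, -0.2551, 0.0033, -0.6656, -0.2400, -0.7067]
V = J·q̇ = [0.7762, 0.2251, 0.1162, -0.5611, -0.1495, 0.6947]

0.7762 0.2251 0.1162 -0.5611 -0.1495 0.6947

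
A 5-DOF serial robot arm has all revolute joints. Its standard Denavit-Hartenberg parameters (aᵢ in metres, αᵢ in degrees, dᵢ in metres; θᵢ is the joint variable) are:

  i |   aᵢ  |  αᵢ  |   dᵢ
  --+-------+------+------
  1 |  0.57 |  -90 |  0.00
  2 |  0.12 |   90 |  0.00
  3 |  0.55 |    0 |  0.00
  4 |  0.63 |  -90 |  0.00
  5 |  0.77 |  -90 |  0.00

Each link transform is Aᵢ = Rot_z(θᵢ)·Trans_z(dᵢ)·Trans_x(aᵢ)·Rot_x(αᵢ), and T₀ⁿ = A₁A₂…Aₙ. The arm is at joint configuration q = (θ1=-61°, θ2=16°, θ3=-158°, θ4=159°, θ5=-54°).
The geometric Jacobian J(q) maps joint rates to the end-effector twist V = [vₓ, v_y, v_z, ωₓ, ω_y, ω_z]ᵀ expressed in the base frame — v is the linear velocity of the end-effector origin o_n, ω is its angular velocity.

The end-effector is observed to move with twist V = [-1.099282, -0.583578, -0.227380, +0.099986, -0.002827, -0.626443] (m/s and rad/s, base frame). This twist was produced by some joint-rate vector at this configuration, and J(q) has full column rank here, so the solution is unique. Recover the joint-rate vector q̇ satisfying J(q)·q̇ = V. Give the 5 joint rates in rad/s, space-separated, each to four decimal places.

-0.7710 0.6090 0.6260 -0.4730 -0.5230

o_n = [0.5186, -1.3216, 0.4079]
J₁: ẑ×o_n = [1.3216, 0.5186, -0.0000], ω = ẑ
J2: z=[0.8746, 0.4848, 0.0000] o=[0.2763, -0.4985, 0.0000] → [0.1978, -0.3568, -0.8374, 0.8746, 0.4848, 0.0000]
J3: z=[0.1336, -0.2411, 0.9613] o=[0.3323, -0.5994, -0.0331] → [0.5879, 0.1202, -0.0516, 0.1336, -0.2411, 0.9613]
J4: z=[0.1336, -0.2411, 0.9613] o=[-0.0856, -0.2706, 0.1075] → [0.9379, 0.5407, 0.0052, 0.1336, -0.2411, 0.9613]
J5: z=[0.8664, 0.4994, 0.0048] o=[0.2176, -0.7948, -0.0661] → [0.2393, -0.4093, -0.6067, 0.8664, 0.4994, 0.0048]
q̇ = J⁺·V = [-0.7710, 0.6090, 0.6260, -0.4730, -0.5230]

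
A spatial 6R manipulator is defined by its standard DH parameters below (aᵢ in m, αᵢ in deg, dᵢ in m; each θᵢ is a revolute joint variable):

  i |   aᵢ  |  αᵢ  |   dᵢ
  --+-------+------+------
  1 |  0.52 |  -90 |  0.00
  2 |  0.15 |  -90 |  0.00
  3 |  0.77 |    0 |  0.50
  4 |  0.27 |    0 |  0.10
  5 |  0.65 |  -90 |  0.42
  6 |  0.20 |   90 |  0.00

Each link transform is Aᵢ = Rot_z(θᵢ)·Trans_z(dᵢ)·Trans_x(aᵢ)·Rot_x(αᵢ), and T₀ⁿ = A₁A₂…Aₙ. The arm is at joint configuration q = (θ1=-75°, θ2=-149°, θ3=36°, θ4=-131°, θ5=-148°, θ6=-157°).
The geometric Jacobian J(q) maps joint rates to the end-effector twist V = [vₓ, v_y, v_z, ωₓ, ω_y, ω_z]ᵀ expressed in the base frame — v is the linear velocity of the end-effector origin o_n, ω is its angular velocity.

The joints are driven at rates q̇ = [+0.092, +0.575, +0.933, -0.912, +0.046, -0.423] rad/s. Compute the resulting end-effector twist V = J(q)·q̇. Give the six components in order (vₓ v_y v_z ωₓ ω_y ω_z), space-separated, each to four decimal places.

o_n = [-0.4167, -0.7582, 1.2183]
J₁: ẑ×o_n = [0.7582, -0.4167, 0.0000], ω = ẑ
J2: z=[0.9659, 0.2588, 0.0000] o=[0.1346, -0.5023, 0.0000] → [0.3153, -1.1768, -0.1045, 0.9659, 0.2588, 0.0000]
J3: z=[0.1333, -0.4975, 0.8572] o=[0.1013, -0.3781, 0.0773] → [-0.2418, -0.5961, -0.3084, 0.1333, -0.4975, 0.8572]
J4: z=[0.1333, -0.4975, 0.8572] o=[-0.4074, -0.2282, 0.8267] → [0.2595, -0.0602, -0.0753, 0.1333, -0.4975, 0.8572]
J5: z=[0.1333, -0.4975, 0.8572] o=[-0.1291, -0.2278, 0.9003] → [0.2964, -0.2890, -0.2138, 0.1333, -0.4975, 0.8572]
J6: z=[0.6362, -0.6202, -0.4589] o=[-0.5670, -0.8310, 1.1083] → [-0.0348, -0.1390, 0.1395, 0.6362, -0.6202, -0.4589]
V = J·q̇ = [-0.1828, -1.1708, -0.3480, 0.2952, 0.3778, 0.3435]

-0.1828 -1.1708 -0.3480 0.2952 0.3778 0.3435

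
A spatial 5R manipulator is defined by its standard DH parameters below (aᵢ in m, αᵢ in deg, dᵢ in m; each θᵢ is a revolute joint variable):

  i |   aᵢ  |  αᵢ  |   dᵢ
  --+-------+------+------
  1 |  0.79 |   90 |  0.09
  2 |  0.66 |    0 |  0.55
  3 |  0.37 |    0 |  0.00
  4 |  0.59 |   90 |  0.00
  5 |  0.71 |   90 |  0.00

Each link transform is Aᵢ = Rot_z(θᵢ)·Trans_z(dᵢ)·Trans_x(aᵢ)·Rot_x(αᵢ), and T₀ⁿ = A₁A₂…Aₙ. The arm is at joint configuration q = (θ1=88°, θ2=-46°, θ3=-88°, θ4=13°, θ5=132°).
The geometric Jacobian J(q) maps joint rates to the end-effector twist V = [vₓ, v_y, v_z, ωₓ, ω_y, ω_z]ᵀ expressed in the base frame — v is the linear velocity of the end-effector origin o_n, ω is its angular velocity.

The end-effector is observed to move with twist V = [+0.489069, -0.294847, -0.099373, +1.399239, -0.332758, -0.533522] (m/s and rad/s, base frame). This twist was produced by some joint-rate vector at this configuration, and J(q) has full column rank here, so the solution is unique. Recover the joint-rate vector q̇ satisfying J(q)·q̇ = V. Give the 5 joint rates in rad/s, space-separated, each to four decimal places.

-0.7040 0.0850 0.7110 0.6140 0.3310

o_n = [1.1095, 0.8941, -0.7494]
J₁: ẑ×o_n = [-0.8941, 1.1095, 0.0000], ω = ẑ
J2: z=[0.9994, -0.0349, 0.0000] o=[0.0276, 0.7895, 0.0900] → [0.0293, 0.8389, 0.1423, 0.9994, -0.0349, 0.0000]
J3: z=[0.9994, -0.0349, 0.0000] o=[0.5932, 1.2285, -0.3848] → [0.0127, 0.3644, -0.3162, 0.9994, -0.0349, 0.0000]
J4: z=[0.9994, -0.0349, 0.0000] o=[0.5843, 0.9717, -0.6509] → [0.0034, 0.0984, -0.0592, 0.9994, -0.0349, 0.0000]
J5: z=[-0.0299, -0.8566, 0.5150] o=[0.5737, 0.6680, -1.1566] → [-0.4653, 0.2882, 0.4523, -0.0299, -0.8566, 0.5150]
q̇ = J⁺·V = [-0.7040, 0.0850, 0.7110, 0.6140, 0.3310]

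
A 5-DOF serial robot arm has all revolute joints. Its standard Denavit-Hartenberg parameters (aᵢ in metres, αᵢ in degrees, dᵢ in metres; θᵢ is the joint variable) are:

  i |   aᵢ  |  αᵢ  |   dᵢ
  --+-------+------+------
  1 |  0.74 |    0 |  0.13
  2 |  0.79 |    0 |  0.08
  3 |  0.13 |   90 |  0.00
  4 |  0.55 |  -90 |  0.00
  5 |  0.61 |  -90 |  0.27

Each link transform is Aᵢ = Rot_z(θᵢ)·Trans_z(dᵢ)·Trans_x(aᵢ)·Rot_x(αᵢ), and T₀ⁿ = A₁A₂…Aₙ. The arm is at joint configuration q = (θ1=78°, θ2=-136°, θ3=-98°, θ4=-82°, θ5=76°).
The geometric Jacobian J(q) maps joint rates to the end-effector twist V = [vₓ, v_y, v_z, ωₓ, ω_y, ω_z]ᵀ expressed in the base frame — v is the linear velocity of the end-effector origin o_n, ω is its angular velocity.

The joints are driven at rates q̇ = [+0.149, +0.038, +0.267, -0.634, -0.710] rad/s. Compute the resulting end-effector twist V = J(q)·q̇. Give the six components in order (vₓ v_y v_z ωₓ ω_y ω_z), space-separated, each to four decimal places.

0.6365 0.2458 -0.6472 0.9002 -0.2932 0.3552

o_n = [0.3615, -0.6880, -0.4432]
J₁: ẑ×o_n = [0.6880, 0.3615, -0.0000], ω = ẑ
J2: z=[0.0000, 0.0000, 1.0000] o=[0.1539, 0.7238, 0.1300] → [1.4118, 0.2077, -0.0000, 0.0000, 0.0000, 1.0000]
J3: z=[0.0000, 0.0000, 1.0000] o=[0.5725, 0.0539, 0.2100] → [0.7418, -0.2110, 0.0000, 0.0000, 0.0000, 1.0000]
J4: z=[-0.4067, 0.9135, 0.0000] o=[0.4537, 0.0010, 0.2100] → [-0.5967, -0.2657, 0.3645, -0.4067, 0.9135, 0.0000]
J5: z=[-0.9047, -0.4028, 0.1392] o=[0.3838, -0.0301, -0.3346] → [0.1353, -0.1013, 0.5861, -0.9047, -0.4028, 0.1392]
V = J·q̇ = [0.6365, 0.2458, -0.6472, 0.9002, -0.2932, 0.3552]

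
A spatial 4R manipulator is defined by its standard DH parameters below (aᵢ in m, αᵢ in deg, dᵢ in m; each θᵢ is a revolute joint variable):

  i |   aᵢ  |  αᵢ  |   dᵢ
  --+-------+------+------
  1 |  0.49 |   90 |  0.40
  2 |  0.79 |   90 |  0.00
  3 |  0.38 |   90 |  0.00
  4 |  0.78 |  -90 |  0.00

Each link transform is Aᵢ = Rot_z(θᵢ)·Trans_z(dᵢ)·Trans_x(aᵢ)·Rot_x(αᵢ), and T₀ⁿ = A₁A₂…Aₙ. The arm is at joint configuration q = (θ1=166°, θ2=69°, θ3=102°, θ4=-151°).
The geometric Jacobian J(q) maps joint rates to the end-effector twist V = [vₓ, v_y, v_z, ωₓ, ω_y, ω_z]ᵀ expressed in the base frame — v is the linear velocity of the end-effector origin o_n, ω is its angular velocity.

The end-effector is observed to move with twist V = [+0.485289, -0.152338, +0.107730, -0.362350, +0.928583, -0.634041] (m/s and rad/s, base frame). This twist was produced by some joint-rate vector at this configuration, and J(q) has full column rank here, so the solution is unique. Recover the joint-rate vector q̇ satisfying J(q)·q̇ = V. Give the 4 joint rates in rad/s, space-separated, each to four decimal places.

-0.0870 0.8780 0.7340 -0.3110

o_n = [-0.5010, -0.1797, 1.3317]
J₁: ẑ×o_n = [0.1797, -0.5010, 0.0000], ω = ẑ
J2: z=[0.2419, 0.9703, 0.0000] o=[-0.4754, 0.1185, 0.4000] → [0.9040, -0.2254, -0.0474, 0.2419, 0.9703, 0.0000]
J3: z=[-0.9058, 0.2259, -0.3584] o=[-0.7501, 0.1870, 1.1375] → [-0.0876, 0.0866, 0.2760, -0.9058, 0.2259, -0.3584]
J4: z=[-0.2898, 0.2865, 0.9132] o=[-0.6328, 0.5408, 1.0638] → [0.7348, 0.1980, 0.1711, -0.2898, 0.2865, 0.9132]
q̇ = J⁺·V = [-0.0870, 0.8780, 0.7340, -0.3110]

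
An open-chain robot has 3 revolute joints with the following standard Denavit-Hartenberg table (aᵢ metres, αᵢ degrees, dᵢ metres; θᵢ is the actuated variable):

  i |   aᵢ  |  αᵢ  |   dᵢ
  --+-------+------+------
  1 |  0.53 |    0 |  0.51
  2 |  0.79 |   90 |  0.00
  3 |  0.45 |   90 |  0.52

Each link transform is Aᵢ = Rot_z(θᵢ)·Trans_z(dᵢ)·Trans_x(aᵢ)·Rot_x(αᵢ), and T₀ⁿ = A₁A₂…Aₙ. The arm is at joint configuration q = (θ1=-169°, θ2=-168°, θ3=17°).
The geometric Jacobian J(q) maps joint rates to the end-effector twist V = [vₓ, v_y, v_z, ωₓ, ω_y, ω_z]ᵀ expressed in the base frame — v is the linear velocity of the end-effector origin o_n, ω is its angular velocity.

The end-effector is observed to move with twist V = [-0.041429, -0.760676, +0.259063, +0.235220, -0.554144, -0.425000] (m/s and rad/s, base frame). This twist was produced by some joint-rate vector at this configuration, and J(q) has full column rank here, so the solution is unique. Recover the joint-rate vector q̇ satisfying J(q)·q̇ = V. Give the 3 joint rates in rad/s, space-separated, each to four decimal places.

o_n = [0.8062, -0.1030, 0.6416]
J₁: ẑ×o_n = [0.1030, 0.8062, -0.0000], ω = ẑ
J2: z=[0.0000, 0.0000, 1.0000] o=[-0.5203, -0.1011, 0.5100] → [0.0018, 1.3265, -0.0000, 0.0000, 0.0000, 1.0000]
J3: z=[0.3907, -0.9205, 0.0000] o=[0.2069, 0.2075, 0.5100] → [-0.1211, -0.0514, 0.4303, 0.3907, -0.9205, 0.0000]
q̇ = J⁺·V = [0.3190, -0.7440, 0.6020]

0.3190 -0.7440 0.6020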